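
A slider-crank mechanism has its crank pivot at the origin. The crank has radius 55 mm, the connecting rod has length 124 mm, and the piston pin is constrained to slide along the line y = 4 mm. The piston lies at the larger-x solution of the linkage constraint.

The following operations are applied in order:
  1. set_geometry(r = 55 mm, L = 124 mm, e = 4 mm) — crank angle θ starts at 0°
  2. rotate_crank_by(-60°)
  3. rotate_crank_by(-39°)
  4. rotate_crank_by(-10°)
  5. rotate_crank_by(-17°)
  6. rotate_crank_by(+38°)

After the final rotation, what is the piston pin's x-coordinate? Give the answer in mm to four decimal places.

set_geometry: r = 55 mm, L = 124 mm, e = 4 mm; θ ← 0°
rotate_crank_by(-60°): θ ← 0° -60° = -60°
rotate_crank_by(-39°): θ ← -60° -39° = -99°
rotate_crank_by(-10°): θ ← -99° -10° = -109°
rotate_crank_by(-17°): θ ← -109° -17° = -126°
rotate_crank_by(+38°): θ ← -126° +38° = -88°
crank pin P = (r cos θ, r sin θ) = (1.919472, -54.966495)
h = r sin θ − e = -54.966495 − 4 = -58.966495
x = r cos θ + √(L² − h²) = 1.919472 + √(15376.0 − 3477.0476) = 1.919472 + 109.082319 = 111.001792

111.0018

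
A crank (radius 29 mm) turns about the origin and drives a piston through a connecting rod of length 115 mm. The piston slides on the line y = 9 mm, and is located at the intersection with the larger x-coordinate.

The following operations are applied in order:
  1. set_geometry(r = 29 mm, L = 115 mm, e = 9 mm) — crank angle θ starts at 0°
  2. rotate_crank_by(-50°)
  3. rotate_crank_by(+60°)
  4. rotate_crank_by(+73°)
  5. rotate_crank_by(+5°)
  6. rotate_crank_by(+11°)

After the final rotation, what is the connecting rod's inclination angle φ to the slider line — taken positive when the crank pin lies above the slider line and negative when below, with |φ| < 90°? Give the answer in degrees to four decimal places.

set_geometry: r = 29 mm, L = 115 mm, e = 9 mm; θ ← 0°
rotate_crank_by(-50°): θ ← 0° -50° = -50°
rotate_crank_by(+60°): θ ← -50° +60° = 10°
rotate_crank_by(+73°): θ ← 10° +73° = 83°
rotate_crank_by(+5°): θ ← 83° +5° = 88°
rotate_crank_by(+11°): θ ← 88° +11° = 99°
crank pin P = (r cos θ, r sin θ) = (-4.536599, 28.642962)
h = r sin θ − e = 28.642962 − 9 = 19.642962
sin φ = h / L = 19.642962 / 115 = 0.17080836
φ = arcsin(0.17080836) = 9.834822°

9.8348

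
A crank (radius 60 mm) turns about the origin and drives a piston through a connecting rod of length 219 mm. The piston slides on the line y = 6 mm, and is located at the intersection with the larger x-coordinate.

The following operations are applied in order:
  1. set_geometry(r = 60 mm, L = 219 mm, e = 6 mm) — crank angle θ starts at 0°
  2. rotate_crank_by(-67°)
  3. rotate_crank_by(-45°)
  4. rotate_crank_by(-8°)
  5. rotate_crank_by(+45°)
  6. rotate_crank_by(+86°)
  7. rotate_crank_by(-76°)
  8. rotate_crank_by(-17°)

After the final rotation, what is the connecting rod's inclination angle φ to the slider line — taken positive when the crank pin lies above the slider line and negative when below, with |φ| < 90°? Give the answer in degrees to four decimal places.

set_geometry: r = 60 mm, L = 219 mm, e = 6 mm; θ ← 0°
rotate_crank_by(-67°): θ ← 0° -67° = -67°
rotate_crank_by(-45°): θ ← -67° -45° = -112°
rotate_crank_by(-8°): θ ← -112° -8° = -120°
rotate_crank_by(+45°): θ ← -120° +45° = -75°
rotate_crank_by(+86°): θ ← -75° +86° = 11°
rotate_crank_by(-76°): θ ← 11° -76° = -65°
rotate_crank_by(-17°): θ ← -65° -17° = -82°
crank pin P = (r cos θ, r sin θ) = (8.350386, -59.416084)
h = r sin θ − e = -59.416084 − 6 = -65.416084
sin φ = h / L = -65.416084 / 219 = -0.29870358
φ = arcsin(-0.29870358) = -17.379754°

-17.3798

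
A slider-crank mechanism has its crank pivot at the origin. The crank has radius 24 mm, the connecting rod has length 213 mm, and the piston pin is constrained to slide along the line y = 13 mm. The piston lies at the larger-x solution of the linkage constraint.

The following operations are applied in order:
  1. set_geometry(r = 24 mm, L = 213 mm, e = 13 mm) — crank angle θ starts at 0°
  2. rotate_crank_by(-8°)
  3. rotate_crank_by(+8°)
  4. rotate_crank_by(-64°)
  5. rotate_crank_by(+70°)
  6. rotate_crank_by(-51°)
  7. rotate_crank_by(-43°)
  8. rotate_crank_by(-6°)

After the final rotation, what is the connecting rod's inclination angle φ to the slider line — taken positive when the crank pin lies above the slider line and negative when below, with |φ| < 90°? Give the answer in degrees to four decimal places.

-9.9876

set_geometry: r = 24 mm, L = 213 mm, e = 13 mm; θ ← 0°
rotate_crank_by(-8°): θ ← 0° -8° = -8°
rotate_crank_by(+8°): θ ← -8° +8° = 0°
rotate_crank_by(-64°): θ ← 0° -64° = -64°
rotate_crank_by(+70°): θ ← -64° +70° = 6°
rotate_crank_by(-51°): θ ← 6° -51° = -45°
rotate_crank_by(-43°): θ ← -45° -43° = -88°
rotate_crank_by(-6°): θ ← -88° -6° = -94°
crank pin P = (r cos θ, r sin θ) = (-1.674155, -23.941537)
h = r sin θ − e = -23.941537 − 13 = -36.941537
sin φ = h / L = -36.941537 / 213 = -0.17343445
φ = arcsin(-0.17343445) = -9.987565°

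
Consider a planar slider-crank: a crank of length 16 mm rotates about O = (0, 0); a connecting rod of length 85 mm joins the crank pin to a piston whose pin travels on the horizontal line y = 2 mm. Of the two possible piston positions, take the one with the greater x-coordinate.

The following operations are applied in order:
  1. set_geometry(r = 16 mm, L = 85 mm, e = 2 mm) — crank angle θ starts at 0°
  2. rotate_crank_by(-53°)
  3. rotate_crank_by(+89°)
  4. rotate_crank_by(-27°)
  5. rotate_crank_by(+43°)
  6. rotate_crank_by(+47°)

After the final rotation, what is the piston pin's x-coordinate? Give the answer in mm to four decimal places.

set_geometry: r = 16 mm, L = 85 mm, e = 2 mm; θ ← 0°
rotate_crank_by(-53°): θ ← 0° -53° = -53°
rotate_crank_by(+89°): θ ← -53° +89° = 36°
rotate_crank_by(-27°): θ ← 36° -27° = 9°
rotate_crank_by(+43°): θ ← 9° +43° = 52°
rotate_crank_by(+47°): θ ← 52° +47° = 99°
crank pin P = (r cos θ, r sin θ) = (-2.502951, 15.803013)
h = r sin θ − e = 15.803013 − 2 = 13.803013
x = r cos θ + √(L² − h²) = -2.502951 + √(7225.0 − 190.5232) = -2.502951 + 83.871788 = 81.368837

81.3688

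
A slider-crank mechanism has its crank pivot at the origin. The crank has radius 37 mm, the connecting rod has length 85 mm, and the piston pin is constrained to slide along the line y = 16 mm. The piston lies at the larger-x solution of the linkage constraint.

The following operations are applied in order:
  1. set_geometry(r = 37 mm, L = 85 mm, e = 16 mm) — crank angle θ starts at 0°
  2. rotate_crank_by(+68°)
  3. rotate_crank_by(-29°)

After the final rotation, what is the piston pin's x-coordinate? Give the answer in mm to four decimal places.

113.4417

set_geometry: r = 37 mm, L = 85 mm, e = 16 mm; θ ← 0°
rotate_crank_by(+68°): θ ← 0° +68° = 68°
rotate_crank_by(-29°): θ ← 68° -29° = 39°
crank pin P = (r cos θ, r sin θ) = (28.754401, 23.284854)
h = r sin θ − e = 23.284854 − 16 = 7.284854
x = r cos θ + √(L² − h²) = 28.754401 + √(7225.0 − 53.0691) = 28.754401 + 84.687253 = 113.441654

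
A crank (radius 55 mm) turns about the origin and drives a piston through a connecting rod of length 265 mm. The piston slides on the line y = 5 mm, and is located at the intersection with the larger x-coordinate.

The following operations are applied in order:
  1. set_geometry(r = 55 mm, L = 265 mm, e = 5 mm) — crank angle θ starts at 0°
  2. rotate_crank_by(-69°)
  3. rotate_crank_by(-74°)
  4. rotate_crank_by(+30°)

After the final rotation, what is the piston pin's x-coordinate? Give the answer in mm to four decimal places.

237.6054

set_geometry: r = 55 mm, L = 265 mm, e = 5 mm; θ ← 0°
rotate_crank_by(-69°): θ ← 0° -69° = -69°
rotate_crank_by(-74°): θ ← -69° -74° = -143°
rotate_crank_by(+30°): θ ← -143° +30° = -113°
crank pin P = (r cos θ, r sin θ) = (-21.490212, -50.627767)
h = r sin θ − e = -50.627767 − 5 = -55.627767
x = r cos θ + √(L² − h²) = -21.490212 + √(70225.0 − 3094.4485) = -21.490212 + 259.095642 = 237.605430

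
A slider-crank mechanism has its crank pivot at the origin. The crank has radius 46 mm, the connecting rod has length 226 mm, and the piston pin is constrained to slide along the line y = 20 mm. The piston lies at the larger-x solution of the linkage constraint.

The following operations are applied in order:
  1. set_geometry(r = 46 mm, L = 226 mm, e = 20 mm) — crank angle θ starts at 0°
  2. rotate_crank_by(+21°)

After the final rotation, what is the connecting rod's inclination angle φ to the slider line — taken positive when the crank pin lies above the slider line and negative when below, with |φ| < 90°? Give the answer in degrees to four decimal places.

set_geometry: r = 46 mm, L = 226 mm, e = 20 mm; θ ← 0°
rotate_crank_by(+21°): θ ← 0° +21° = 21°
crank pin P = (r cos θ, r sin θ) = (42.944700, 16.484926)
h = r sin θ − e = 16.484926 − 20 = -3.515074
sin φ = h / L = -3.515074 / 226 = -0.01555343
φ = arcsin(-0.01555343) = -0.891182°

-0.8912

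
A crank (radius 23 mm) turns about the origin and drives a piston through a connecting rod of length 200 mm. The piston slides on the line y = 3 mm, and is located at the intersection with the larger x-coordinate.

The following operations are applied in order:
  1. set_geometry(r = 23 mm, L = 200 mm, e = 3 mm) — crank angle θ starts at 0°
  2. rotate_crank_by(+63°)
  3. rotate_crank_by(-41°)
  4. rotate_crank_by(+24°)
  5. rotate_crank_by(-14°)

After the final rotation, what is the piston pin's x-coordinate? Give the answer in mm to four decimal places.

set_geometry: r = 23 mm, L = 200 mm, e = 3 mm; θ ← 0°
rotate_crank_by(+63°): θ ← 0° +63° = 63°
rotate_crank_by(-41°): θ ← 63° -41° = 22°
rotate_crank_by(+24°): θ ← 22° +24° = 46°
rotate_crank_by(-14°): θ ← 46° -14° = 32°
crank pin P = (r cos θ, r sin θ) = (19.505106, 12.188143)
h = r sin θ − e = 12.188143 − 3 = 9.188143
x = r cos θ + √(L² − h²) = 19.505106 + √(40000.0 − 84.4220) = 19.505106 + 199.788834 = 219.293940

219.2939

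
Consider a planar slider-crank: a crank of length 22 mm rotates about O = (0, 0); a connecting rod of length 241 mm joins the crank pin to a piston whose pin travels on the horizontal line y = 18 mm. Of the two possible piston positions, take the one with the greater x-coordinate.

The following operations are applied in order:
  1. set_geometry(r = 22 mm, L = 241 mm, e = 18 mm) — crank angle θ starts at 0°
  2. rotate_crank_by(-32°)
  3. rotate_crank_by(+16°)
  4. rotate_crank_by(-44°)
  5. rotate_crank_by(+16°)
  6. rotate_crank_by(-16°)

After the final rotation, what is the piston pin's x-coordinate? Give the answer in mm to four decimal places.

249.1346

set_geometry: r = 22 mm, L = 241 mm, e = 18 mm; θ ← 0°
rotate_crank_by(-32°): θ ← 0° -32° = -32°
rotate_crank_by(+16°): θ ← -32° +16° = -16°
rotate_crank_by(-44°): θ ← -16° -44° = -60°
rotate_crank_by(+16°): θ ← -60° +16° = -44°
rotate_crank_by(-16°): θ ← -44° -16° = -60°
crank pin P = (r cos θ, r sin θ) = (11.000000, -19.052559)
h = r sin θ − e = -19.052559 − 18 = -37.052559
x = r cos θ + √(L² − h²) = 11.000000 + √(58081.0 − 1372.8921) = 11.000000 + 238.134642 = 249.134642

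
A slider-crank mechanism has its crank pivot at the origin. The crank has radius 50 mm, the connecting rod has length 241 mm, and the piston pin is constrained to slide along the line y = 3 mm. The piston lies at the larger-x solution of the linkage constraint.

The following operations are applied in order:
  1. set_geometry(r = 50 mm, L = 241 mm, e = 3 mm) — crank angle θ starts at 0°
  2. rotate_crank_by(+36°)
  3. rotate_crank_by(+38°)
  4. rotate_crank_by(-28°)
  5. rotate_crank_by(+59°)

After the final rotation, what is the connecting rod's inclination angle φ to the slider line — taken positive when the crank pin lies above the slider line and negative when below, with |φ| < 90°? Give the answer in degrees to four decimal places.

set_geometry: r = 50 mm, L = 241 mm, e = 3 mm; θ ← 0°
rotate_crank_by(+36°): θ ← 0° +36° = 36°
rotate_crank_by(+38°): θ ← 36° +38° = 74°
rotate_crank_by(-28°): θ ← 74° -28° = 46°
rotate_crank_by(+59°): θ ← 46° +59° = 105°
crank pin P = (r cos θ, r sin θ) = (-12.940952, 48.296291)
h = r sin θ − e = 48.296291 − 3 = 45.296291
sin φ = h / L = 45.296291 / 241 = 0.18795142
φ = arcsin(0.18795142) = 10.833255°

10.8333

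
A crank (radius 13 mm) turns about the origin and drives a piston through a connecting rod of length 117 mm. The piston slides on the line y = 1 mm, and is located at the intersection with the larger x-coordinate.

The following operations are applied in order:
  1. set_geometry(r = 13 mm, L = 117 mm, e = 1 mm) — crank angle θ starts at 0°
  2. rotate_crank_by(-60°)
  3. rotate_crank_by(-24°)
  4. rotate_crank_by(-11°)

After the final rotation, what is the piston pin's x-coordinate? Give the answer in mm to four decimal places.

115.0323

set_geometry: r = 13 mm, L = 117 mm, e = 1 mm; θ ← 0°
rotate_crank_by(-60°): θ ← 0° -60° = -60°
rotate_crank_by(-24°): θ ← -60° -24° = -84°
rotate_crank_by(-11°): θ ← -84° -11° = -95°
crank pin P = (r cos θ, r sin θ) = (-1.133025, -12.950531)
h = r sin θ − e = -12.950531 − 1 = -13.950531
x = r cos θ + √(L² − h²) = -1.133025 + √(13689.0 − 194.6173) = -1.133025 + 116.165325 = 115.032300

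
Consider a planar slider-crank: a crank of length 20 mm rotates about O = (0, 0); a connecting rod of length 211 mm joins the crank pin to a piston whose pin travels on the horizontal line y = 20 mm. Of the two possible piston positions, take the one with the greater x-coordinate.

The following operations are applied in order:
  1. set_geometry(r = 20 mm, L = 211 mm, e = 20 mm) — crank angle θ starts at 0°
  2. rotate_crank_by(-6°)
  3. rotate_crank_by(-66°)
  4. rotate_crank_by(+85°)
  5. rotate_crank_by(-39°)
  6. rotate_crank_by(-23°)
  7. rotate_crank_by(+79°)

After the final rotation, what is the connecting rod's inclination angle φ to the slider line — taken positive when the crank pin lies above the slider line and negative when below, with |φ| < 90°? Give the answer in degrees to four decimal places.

set_geometry: r = 20 mm, L = 211 mm, e = 20 mm; θ ← 0°
rotate_crank_by(-6°): θ ← 0° -6° = -6°
rotate_crank_by(-66°): θ ← -6° -66° = -72°
rotate_crank_by(+85°): θ ← -72° +85° = 13°
rotate_crank_by(-39°): θ ← 13° -39° = -26°
rotate_crank_by(-23°): θ ← -26° -23° = -49°
rotate_crank_by(+79°): θ ← -49° +79° = 30°
crank pin P = (r cos θ, r sin θ) = (17.320508, 10.000000)
h = r sin θ − e = 10.000000 − 20 = -10.000000
sin φ = h / L = -10.000000 / 211 = -0.04739336
φ = arcsin(-0.04739336) = -2.716457°

-2.7165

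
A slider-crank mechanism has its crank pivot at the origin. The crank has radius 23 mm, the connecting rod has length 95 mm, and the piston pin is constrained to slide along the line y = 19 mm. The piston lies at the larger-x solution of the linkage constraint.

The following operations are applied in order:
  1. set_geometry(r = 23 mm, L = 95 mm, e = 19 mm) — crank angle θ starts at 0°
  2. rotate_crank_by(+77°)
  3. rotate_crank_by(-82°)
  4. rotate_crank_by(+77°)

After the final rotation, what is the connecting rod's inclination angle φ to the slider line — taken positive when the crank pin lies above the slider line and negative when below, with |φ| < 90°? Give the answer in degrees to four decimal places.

1.7338

set_geometry: r = 23 mm, L = 95 mm, e = 19 mm; θ ← 0°
rotate_crank_by(+77°): θ ← 0° +77° = 77°
rotate_crank_by(-82°): θ ← 77° -82° = -5°
rotate_crank_by(+77°): θ ← -5° +77° = 72°
crank pin P = (r cos θ, r sin θ) = (7.107391, 21.874300)
h = r sin θ − e = 21.874300 − 19 = 2.874300
sin φ = h / L = 2.874300 / 95 = 0.03025579
φ = arcsin(0.03025579) = 1.733794°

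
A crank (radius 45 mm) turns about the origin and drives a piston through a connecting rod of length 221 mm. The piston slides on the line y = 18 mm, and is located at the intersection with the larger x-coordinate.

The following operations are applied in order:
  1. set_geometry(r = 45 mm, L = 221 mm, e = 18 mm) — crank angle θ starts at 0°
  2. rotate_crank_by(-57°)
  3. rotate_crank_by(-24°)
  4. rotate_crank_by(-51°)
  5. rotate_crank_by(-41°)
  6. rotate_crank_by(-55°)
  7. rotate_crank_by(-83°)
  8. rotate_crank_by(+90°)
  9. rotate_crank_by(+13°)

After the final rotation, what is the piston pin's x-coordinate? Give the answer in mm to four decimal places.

181.2452

set_geometry: r = 45 mm, L = 221 mm, e = 18 mm; θ ← 0°
rotate_crank_by(-57°): θ ← 0° -57° = -57°
rotate_crank_by(-24°): θ ← -57° -24° = -81°
rotate_crank_by(-51°): θ ← -81° -51° = -132°
rotate_crank_by(-41°): θ ← -132° -41° = -173°
rotate_crank_by(-55°): θ ← -173° -55° = -228°
rotate_crank_by(-83°): θ ← -228° -83° = -311°
rotate_crank_by(+90°): θ ← -311° +90° = -221°
rotate_crank_by(+13°): θ ← -221° +13° = -208°
crank pin P = (r cos θ, r sin θ) = (-39.732642, 21.126220)
h = r sin θ − e = 21.126220 − 18 = 3.126220
x = r cos θ + √(L² − h²) = -39.732642 + √(48841.0 − 9.7733) = -39.732642 + 220.977887 = 181.245246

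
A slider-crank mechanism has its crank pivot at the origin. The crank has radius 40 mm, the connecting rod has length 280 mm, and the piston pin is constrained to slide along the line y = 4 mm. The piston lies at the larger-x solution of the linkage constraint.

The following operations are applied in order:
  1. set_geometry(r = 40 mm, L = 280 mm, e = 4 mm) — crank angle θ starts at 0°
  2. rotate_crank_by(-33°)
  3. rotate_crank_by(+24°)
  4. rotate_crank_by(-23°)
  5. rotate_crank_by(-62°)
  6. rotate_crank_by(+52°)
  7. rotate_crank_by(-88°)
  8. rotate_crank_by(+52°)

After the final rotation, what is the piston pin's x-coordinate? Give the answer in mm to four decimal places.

set_geometry: r = 40 mm, L = 280 mm, e = 4 mm; θ ← 0°
rotate_crank_by(-33°): θ ← 0° -33° = -33°
rotate_crank_by(+24°): θ ← -33° +24° = -9°
rotate_crank_by(-23°): θ ← -9° -23° = -32°
rotate_crank_by(-62°): θ ← -32° -62° = -94°
rotate_crank_by(+52°): θ ← -94° +52° = -42°
rotate_crank_by(-88°): θ ← -42° -88° = -130°
rotate_crank_by(+52°): θ ← -130° +52° = -78°
crank pin P = (r cos θ, r sin θ) = (8.316468, -39.125904)
h = r sin θ − e = -39.125904 − 4 = -43.125904
x = r cos θ + √(L² − h²) = 8.316468 + √(78400.0 − 1859.8436) = 8.316468 + 276.658917 = 284.975385

284.9754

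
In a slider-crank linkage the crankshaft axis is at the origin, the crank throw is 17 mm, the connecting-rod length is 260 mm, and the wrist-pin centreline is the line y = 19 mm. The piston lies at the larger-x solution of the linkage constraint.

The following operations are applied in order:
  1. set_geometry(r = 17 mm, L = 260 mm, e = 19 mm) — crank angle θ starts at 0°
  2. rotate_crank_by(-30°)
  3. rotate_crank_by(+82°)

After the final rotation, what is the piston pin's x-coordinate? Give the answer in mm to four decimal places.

set_geometry: r = 17 mm, L = 260 mm, e = 19 mm; θ ← 0°
rotate_crank_by(-30°): θ ← 0° -30° = -30°
rotate_crank_by(+82°): θ ← -30° +82° = 52°
crank pin P = (r cos θ, r sin θ) = (10.466245, 13.396183)
h = r sin θ − e = 13.396183 − 19 = -5.603817
x = r cos θ + √(L² − h²) = 10.466245 + √(67600.0 − 31.4028) = 10.466245 + 259.939603 = 270.405848

270.4058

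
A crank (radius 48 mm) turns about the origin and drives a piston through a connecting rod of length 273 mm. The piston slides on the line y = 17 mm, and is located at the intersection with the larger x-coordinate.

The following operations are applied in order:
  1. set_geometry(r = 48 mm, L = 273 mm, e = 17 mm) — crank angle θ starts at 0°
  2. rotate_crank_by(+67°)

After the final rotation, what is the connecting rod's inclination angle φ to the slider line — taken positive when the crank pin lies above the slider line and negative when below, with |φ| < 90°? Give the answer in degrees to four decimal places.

5.7148

set_geometry: r = 48 mm, L = 273 mm, e = 17 mm; θ ← 0°
rotate_crank_by(+67°): θ ← 0° +67° = 67°
crank pin P = (r cos θ, r sin θ) = (18.755094, 44.184233)
h = r sin θ − e = 44.184233 − 17 = 27.184233
sin φ = h / L = 27.184233 / 273 = 0.09957594
φ = arcsin(0.09957594) = 5.714752°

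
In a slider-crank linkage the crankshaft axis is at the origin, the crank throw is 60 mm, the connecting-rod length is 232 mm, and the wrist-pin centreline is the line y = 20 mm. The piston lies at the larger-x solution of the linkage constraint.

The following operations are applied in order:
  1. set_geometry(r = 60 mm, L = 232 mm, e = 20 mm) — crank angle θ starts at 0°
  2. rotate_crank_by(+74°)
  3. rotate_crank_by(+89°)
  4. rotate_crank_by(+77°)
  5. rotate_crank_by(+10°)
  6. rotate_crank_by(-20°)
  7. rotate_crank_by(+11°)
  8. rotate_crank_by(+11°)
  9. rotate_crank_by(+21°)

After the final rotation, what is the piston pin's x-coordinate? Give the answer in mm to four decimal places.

set_geometry: r = 60 mm, L = 232 mm, e = 20 mm; θ ← 0°
rotate_crank_by(+74°): θ ← 0° +74° = 74°
rotate_crank_by(+89°): θ ← 74° +89° = 163°
rotate_crank_by(+77°): θ ← 163° +77° = 240°
rotate_crank_by(+10°): θ ← 240° +10° = 250°
rotate_crank_by(-20°): θ ← 250° -20° = 230°
rotate_crank_by(+11°): θ ← 230° +11° = 241°
rotate_crank_by(+11°): θ ← 241° +11° = 252°
rotate_crank_by(+21°): θ ← 252° +21° = 273°
crank pin P = (r cos θ, r sin θ) = (3.140157, -59.917772)
h = r sin θ − e = -59.917772 − 20 = -79.917772
x = r cos θ + √(L² − h²) = 3.140157 + √(53824.0 − 6386.8503) = 3.140157 + 217.800711 = 220.940868

220.9409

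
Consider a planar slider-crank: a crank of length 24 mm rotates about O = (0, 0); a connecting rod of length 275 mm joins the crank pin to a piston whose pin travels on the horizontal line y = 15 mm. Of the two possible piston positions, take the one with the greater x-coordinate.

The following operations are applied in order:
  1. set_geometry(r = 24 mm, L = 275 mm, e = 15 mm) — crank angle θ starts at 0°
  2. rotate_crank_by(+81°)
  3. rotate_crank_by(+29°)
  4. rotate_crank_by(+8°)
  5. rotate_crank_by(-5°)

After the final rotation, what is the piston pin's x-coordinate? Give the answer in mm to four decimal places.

set_geometry: r = 24 mm, L = 275 mm, e = 15 mm; θ ← 0°
rotate_crank_by(+81°): θ ← 0° +81° = 81°
rotate_crank_by(+29°): θ ← 81° +29° = 110°
rotate_crank_by(+8°): θ ← 110° +8° = 118°
rotate_crank_by(-5°): θ ← 118° -5° = 113°
crank pin P = (r cos θ, r sin θ) = (-9.377547, 22.092116)
h = r sin θ − e = 22.092116 − 15 = 7.092116
x = r cos θ + √(L² − h²) = -9.377547 + √(75625.0 − 50.2981) = -9.377547 + 274.908534 = 265.530987

265.5310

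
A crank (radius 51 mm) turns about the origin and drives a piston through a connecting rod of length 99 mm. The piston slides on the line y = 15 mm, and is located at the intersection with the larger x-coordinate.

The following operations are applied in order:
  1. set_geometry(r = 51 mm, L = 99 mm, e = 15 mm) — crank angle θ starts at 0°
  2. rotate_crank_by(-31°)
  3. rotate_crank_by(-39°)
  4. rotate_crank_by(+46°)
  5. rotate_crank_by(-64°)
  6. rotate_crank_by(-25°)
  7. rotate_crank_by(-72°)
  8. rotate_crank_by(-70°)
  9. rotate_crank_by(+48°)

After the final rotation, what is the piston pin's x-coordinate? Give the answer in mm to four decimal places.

53.2223

set_geometry: r = 51 mm, L = 99 mm, e = 15 mm; θ ← 0°
rotate_crank_by(-31°): θ ← 0° -31° = -31°
rotate_crank_by(-39°): θ ← -31° -39° = -70°
rotate_crank_by(+46°): θ ← -70° +46° = -24°
rotate_crank_by(-64°): θ ← -24° -64° = -88°
rotate_crank_by(-25°): θ ← -88° -25° = -113°
rotate_crank_by(-72°): θ ← -113° -72° = -185°
rotate_crank_by(-70°): θ ← -185° -70° = -255°
rotate_crank_by(+48°): θ ← -255° +48° = -207°
crank pin P = (r cos θ, r sin θ) = (-45.441333, 23.153515)
h = r sin θ − e = 23.153515 − 15 = 8.153515
x = r cos θ + √(L² − h²) = -45.441333 + √(9801.0 − 66.4798) = -45.441333 + 98.663672 = 53.222339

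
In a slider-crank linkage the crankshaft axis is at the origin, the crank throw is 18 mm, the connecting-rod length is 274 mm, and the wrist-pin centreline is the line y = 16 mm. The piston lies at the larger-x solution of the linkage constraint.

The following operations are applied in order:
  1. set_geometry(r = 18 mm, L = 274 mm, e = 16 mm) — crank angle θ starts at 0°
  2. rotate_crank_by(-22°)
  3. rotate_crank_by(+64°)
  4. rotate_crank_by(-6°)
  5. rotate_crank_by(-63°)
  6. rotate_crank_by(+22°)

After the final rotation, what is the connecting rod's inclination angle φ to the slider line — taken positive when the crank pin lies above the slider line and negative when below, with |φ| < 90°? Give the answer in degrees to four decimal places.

-3.6763

set_geometry: r = 18 mm, L = 274 mm, e = 16 mm; θ ← 0°
rotate_crank_by(-22°): θ ← 0° -22° = -22°
rotate_crank_by(+64°): θ ← -22° +64° = 42°
rotate_crank_by(-6°): θ ← 42° -6° = 36°
rotate_crank_by(-63°): θ ← 36° -63° = -27°
rotate_crank_by(+22°): θ ← -27° +22° = -5°
crank pin P = (r cos θ, r sin θ) = (17.931505, -1.568803)
h = r sin θ − e = -1.568803 − 16 = -17.568803
sin φ = h / L = -17.568803 / 274 = -0.06411972
φ = arcsin(-0.06411972) = -3.676311°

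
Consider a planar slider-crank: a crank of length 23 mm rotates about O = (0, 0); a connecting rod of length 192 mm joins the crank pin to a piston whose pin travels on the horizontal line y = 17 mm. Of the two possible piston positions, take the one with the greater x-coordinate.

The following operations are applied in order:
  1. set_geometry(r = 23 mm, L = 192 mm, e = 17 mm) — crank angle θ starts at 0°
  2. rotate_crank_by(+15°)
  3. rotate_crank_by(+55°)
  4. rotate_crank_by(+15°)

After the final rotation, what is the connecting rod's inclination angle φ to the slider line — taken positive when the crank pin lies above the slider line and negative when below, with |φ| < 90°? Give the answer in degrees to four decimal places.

set_geometry: r = 23 mm, L = 192 mm, e = 17 mm; θ ← 0°
rotate_crank_by(+15°): θ ← 0° +15° = 15°
rotate_crank_by(+55°): θ ← 15° +55° = 70°
rotate_crank_by(+15°): θ ← 70° +15° = 85°
crank pin P = (r cos θ, r sin θ) = (2.004582, 22.912478)
h = r sin θ − e = 22.912478 − 17 = 5.912478
sin φ = h / L = 5.912478 / 192 = 0.03079416
φ = arcsin(0.03079416) = 1.764654°

1.7647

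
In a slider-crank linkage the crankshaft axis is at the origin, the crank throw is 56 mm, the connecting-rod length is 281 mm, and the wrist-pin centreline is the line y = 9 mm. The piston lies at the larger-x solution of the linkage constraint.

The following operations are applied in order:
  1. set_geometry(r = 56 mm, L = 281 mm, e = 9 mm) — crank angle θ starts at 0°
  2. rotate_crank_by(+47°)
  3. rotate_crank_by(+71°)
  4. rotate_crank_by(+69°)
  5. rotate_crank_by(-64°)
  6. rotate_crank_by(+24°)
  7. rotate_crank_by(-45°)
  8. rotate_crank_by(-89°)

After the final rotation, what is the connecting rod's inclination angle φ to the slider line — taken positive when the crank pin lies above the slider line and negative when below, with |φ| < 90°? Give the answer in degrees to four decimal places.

0.7335

set_geometry: r = 56 mm, L = 281 mm, e = 9 mm; θ ← 0°
rotate_crank_by(+47°): θ ← 0° +47° = 47°
rotate_crank_by(+71°): θ ← 47° +71° = 118°
rotate_crank_by(+69°): θ ← 118° +69° = 187°
rotate_crank_by(-64°): θ ← 187° -64° = 123°
rotate_crank_by(+24°): θ ← 123° +24° = 147°
rotate_crank_by(-45°): θ ← 147° -45° = 102°
rotate_crank_by(-89°): θ ← 102° -89° = 13°
crank pin P = (r cos θ, r sin θ) = (54.564724, 12.597259)
h = r sin θ − e = 12.597259 − 9 = 3.597259
sin φ = h / L = 3.597259 / 281 = 0.01280163
φ = arcsin(0.01280163) = 0.733500°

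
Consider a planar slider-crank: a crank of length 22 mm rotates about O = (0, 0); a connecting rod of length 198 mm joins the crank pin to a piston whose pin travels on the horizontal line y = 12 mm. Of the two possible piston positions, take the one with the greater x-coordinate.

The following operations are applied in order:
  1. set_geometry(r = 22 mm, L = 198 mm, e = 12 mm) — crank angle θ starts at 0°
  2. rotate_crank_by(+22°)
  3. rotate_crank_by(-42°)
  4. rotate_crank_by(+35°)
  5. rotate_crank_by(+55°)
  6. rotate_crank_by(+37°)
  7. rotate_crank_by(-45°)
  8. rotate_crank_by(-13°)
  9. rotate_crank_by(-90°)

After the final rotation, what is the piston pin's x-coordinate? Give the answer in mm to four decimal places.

212.8312

set_geometry: r = 22 mm, L = 198 mm, e = 12 mm; θ ← 0°
rotate_crank_by(+22°): θ ← 0° +22° = 22°
rotate_crank_by(-42°): θ ← 22° -42° = -20°
rotate_crank_by(+35°): θ ← -20° +35° = 15°
rotate_crank_by(+55°): θ ← 15° +55° = 70°
rotate_crank_by(+37°): θ ← 70° +37° = 107°
rotate_crank_by(-45°): θ ← 107° -45° = 62°
rotate_crank_by(-13°): θ ← 62° -13° = 49°
rotate_crank_by(-90°): θ ← 49° -90° = -41°
crank pin P = (r cos θ, r sin θ) = (16.603611, -14.433299)
h = r sin θ − e = -14.433299 − 12 = -26.433299
x = r cos θ + √(L² − h²) = 16.603611 + √(39204.0 − 698.7193) = 16.603611 + 196.227625 = 212.831236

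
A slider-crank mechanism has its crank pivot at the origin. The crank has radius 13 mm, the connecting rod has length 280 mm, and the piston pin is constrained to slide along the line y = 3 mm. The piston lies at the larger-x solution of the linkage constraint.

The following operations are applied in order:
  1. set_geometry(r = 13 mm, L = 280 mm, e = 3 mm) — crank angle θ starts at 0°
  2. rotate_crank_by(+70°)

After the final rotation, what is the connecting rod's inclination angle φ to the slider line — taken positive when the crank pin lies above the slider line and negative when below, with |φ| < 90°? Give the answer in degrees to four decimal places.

1.8862

set_geometry: r = 13 mm, L = 280 mm, e = 3 mm; θ ← 0°
rotate_crank_by(+70°): θ ← 0° +70° = 70°
crank pin P = (r cos θ, r sin θ) = (4.446262, 12.216004)
h = r sin θ − e = 12.216004 − 3 = 9.216004
sin φ = h / L = 9.216004 / 280 = 0.03291430
φ = arcsin(0.03291430) = 1.886191°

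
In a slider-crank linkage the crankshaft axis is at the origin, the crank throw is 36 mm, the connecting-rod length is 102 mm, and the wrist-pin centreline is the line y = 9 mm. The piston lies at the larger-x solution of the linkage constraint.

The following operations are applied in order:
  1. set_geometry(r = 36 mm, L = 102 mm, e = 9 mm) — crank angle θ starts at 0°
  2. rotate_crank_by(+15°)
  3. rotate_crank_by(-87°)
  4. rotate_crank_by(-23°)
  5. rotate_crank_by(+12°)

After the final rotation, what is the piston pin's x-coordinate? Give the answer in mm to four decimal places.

set_geometry: r = 36 mm, L = 102 mm, e = 9 mm; θ ← 0°
rotate_crank_by(+15°): θ ← 0° +15° = 15°
rotate_crank_by(-87°): θ ← 15° -87° = -72°
rotate_crank_by(-23°): θ ← -72° -23° = -95°
rotate_crank_by(+12°): θ ← -95° +12° = -83°
crank pin P = (r cos θ, r sin θ) = (4.387296, -35.731661)
h = r sin θ − e = -35.731661 − 9 = -44.731661
x = r cos θ + √(L² − h²) = 4.387296 + √(10404.0 − 2000.9215) = 4.387296 + 91.668307 = 96.055603

96.0556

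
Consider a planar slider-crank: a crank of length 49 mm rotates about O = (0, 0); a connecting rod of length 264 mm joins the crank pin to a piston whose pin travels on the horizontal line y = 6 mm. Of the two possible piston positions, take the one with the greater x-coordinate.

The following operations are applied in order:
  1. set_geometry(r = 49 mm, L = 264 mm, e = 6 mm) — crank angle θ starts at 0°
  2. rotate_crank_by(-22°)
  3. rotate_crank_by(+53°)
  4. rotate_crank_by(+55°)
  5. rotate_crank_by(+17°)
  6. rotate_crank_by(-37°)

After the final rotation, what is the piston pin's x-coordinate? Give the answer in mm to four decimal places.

281.0687

set_geometry: r = 49 mm, L = 264 mm, e = 6 mm; θ ← 0°
rotate_crank_by(-22°): θ ← 0° -22° = -22°
rotate_crank_by(+53°): θ ← -22° +53° = 31°
rotate_crank_by(+55°): θ ← 31° +55° = 86°
rotate_crank_by(+17°): θ ← 86° +17° = 103°
rotate_crank_by(-37°): θ ← 103° -37° = 66°
crank pin P = (r cos θ, r sin θ) = (19.930096, 44.763727)
h = r sin θ − e = 44.763727 − 6 = 38.763727
x = r cos θ + √(L² − h²) = 19.930096 + √(69696.0 − 1502.6266) = 19.930096 + 261.138610 = 281.068705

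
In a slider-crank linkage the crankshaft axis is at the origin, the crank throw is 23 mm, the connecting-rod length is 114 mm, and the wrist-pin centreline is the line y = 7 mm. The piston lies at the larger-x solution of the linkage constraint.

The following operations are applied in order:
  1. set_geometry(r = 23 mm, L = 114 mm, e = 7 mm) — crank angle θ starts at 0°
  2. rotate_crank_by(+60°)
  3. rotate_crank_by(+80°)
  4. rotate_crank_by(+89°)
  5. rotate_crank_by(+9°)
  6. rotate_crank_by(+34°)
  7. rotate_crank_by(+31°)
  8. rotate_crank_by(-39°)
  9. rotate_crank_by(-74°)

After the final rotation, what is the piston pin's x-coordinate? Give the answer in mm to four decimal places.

90.8181

set_geometry: r = 23 mm, L = 114 mm, e = 7 mm; θ ← 0°
rotate_crank_by(+60°): θ ← 0° +60° = 60°
rotate_crank_by(+80°): θ ← 60° +80° = 140°
rotate_crank_by(+89°): θ ← 140° +89° = 229°
rotate_crank_by(+9°): θ ← 229° +9° = 238°
rotate_crank_by(+34°): θ ← 238° +34° = 272°
rotate_crank_by(+31°): θ ← 272° +31° = 303°
rotate_crank_by(-39°): θ ← 303° -39° = 264°
rotate_crank_by(-74°): θ ← 264° -74° = 190°
crank pin P = (r cos θ, r sin θ) = (-22.650578, -3.993908)
h = r sin θ − e = -3.993908 − 7 = -10.993908
x = r cos θ + √(L² − h²) = -22.650578 + √(12996.0 − 120.8660) = -22.650578 + 113.468648 = 90.818069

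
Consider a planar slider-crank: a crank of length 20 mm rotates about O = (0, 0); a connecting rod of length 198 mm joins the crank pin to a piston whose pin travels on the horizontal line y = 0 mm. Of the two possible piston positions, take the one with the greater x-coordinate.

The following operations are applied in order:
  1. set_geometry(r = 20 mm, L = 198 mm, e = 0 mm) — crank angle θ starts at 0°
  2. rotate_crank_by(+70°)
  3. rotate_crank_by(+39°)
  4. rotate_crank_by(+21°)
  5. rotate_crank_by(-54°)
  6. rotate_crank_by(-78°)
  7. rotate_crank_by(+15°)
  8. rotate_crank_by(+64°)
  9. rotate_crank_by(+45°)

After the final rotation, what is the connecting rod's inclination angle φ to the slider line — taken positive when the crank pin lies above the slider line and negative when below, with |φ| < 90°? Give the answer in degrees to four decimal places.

4.9141

set_geometry: r = 20 mm, L = 198 mm, e = 0 mm; θ ← 0°
rotate_crank_by(+70°): θ ← 0° +70° = 70°
rotate_crank_by(+39°): θ ← 70° +39° = 109°
rotate_crank_by(+21°): θ ← 109° +21° = 130°
rotate_crank_by(-54°): θ ← 130° -54° = 76°
rotate_crank_by(-78°): θ ← 76° -78° = -2°
rotate_crank_by(+15°): θ ← -2° +15° = 13°
rotate_crank_by(+64°): θ ← 13° +64° = 77°
rotate_crank_by(+45°): θ ← 77° +45° = 122°
crank pin P = (r cos θ, r sin θ) = (-10.598385, 16.960962)
h = r sin θ − e = 16.960962 − 0 = 16.960962
sin φ = h / L = 16.960962 / 198 = 0.08566142
φ = arcsin(0.08566142) = 4.914060°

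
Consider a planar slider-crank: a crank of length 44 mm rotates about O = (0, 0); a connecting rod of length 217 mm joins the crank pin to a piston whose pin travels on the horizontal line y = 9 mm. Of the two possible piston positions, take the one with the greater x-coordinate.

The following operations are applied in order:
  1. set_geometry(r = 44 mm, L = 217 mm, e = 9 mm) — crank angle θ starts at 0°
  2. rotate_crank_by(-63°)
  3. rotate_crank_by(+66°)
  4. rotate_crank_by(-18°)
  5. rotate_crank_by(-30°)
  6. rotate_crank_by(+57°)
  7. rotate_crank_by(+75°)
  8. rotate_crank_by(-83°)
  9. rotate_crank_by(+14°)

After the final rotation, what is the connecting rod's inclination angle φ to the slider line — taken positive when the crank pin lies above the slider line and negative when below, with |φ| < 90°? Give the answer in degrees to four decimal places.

set_geometry: r = 44 mm, L = 217 mm, e = 9 mm; θ ← 0°
rotate_crank_by(-63°): θ ← 0° -63° = -63°
rotate_crank_by(+66°): θ ← -63° +66° = 3°
rotate_crank_by(-18°): θ ← 3° -18° = -15°
rotate_crank_by(-30°): θ ← -15° -30° = -45°
rotate_crank_by(+57°): θ ← -45° +57° = 12°
rotate_crank_by(+75°): θ ← 12° +75° = 87°
rotate_crank_by(-83°): θ ← 87° -83° = 4°
rotate_crank_by(+14°): θ ← 4° +14° = 18°
crank pin P = (r cos θ, r sin θ) = (41.846487, 13.596748)
h = r sin θ − e = 13.596748 − 9 = 4.596748
sin φ = h / L = 4.596748 / 217 = 0.02118317
φ = arcsin(0.02118317) = 1.213797°

1.2138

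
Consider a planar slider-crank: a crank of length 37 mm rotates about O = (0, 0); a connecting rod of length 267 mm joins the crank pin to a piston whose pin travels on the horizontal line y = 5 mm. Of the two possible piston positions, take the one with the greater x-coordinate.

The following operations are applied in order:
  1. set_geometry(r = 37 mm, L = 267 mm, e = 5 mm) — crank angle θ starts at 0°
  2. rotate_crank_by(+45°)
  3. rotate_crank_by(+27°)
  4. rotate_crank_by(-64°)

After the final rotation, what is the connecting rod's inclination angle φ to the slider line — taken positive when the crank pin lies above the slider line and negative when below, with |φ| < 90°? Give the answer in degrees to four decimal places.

set_geometry: r = 37 mm, L = 267 mm, e = 5 mm; θ ← 0°
rotate_crank_by(+45°): θ ← 0° +45° = 45°
rotate_crank_by(+27°): θ ← 45° +27° = 72°
rotate_crank_by(-64°): θ ← 72° -64° = 8°
crank pin P = (r cos θ, r sin θ) = (36.639919, 5.149405)
h = r sin θ − e = 5.149405 − 5 = 0.149405
sin φ = h / L = 0.149405 / 267 = 0.00055957
φ = arcsin(0.00055957) = 0.032061°

0.0321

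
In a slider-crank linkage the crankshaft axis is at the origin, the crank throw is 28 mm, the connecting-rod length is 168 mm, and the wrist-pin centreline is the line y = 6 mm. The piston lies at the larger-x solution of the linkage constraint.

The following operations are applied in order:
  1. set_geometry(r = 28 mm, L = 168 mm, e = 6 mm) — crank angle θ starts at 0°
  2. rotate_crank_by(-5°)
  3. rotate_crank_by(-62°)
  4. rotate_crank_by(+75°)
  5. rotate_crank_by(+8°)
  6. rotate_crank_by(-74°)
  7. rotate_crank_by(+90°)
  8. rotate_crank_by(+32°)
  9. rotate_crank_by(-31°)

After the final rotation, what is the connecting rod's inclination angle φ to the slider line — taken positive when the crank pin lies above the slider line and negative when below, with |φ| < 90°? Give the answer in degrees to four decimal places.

set_geometry: r = 28 mm, L = 168 mm, e = 6 mm; θ ← 0°
rotate_crank_by(-5°): θ ← 0° -5° = -5°
rotate_crank_by(-62°): θ ← -5° -62° = -67°
rotate_crank_by(+75°): θ ← -67° +75° = 8°
rotate_crank_by(+8°): θ ← 8° +8° = 16°
rotate_crank_by(-74°): θ ← 16° -74° = -58°
rotate_crank_by(+90°): θ ← -58° +90° = 32°
rotate_crank_by(+32°): θ ← 32° +32° = 64°
rotate_crank_by(-31°): θ ← 64° -31° = 33°
crank pin P = (r cos θ, r sin θ) = (23.482776, 15.249893)
h = r sin θ − e = 15.249893 − 6 = 9.249893
sin φ = h / L = 9.249893 / 168 = 0.05505889
φ = arcsin(0.05505889) = 3.156238°

3.1562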